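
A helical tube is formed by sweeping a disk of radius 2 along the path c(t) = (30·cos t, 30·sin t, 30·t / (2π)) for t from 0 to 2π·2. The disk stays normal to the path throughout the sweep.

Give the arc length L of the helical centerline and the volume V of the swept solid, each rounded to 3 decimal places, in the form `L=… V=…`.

2πR = 2π·30 = 188.495559
per-turn = √(188.495559² + 30²) = √(35530.5758 + 900) = √36430.5758 = 190.867954
L = 2 × 190.867954 = 381.735908
V = π·2² × L = 12.566371 × 381.735908 = 4797.034895

L=381.736 V=4797.035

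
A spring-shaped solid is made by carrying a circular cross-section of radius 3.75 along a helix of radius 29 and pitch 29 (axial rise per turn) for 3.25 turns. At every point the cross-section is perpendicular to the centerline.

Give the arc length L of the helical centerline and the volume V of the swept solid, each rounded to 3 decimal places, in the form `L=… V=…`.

2πR = 2π·29 = 182.212374
per-turn = √(182.212374² + 29²) = √(33201.3492 + 841) = √34042.3492 = 184.505689
L = 3.25 × 184.505689 = 599.643489
V = π·3.75² × L = 44.178647 × 599.643489 = 26491.437826

L=599.643 V=26491.438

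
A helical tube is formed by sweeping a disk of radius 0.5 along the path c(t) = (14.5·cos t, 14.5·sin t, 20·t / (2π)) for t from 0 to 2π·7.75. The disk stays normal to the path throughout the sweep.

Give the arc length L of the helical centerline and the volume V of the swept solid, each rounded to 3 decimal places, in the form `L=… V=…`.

2πR = 2π·14.5 = 91.106187
per-turn = √(91.106187² + 20²) = √(8300.3373 + 400) = √8700.3373 = 93.275599
L = 7.75 × 93.275599 = 722.885889
V = π·0.5² × L = 0.785398 × 722.885889 = 567.753250

L=722.886 V=567.753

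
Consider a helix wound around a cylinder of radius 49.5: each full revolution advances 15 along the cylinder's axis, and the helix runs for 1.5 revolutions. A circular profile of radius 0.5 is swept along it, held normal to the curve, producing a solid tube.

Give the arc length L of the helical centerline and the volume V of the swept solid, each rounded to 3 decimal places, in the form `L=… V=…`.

L=467.069 V=366.835

2πR = 2π·49.5 = 311.017673
per-turn = √(311.017673² + 15²) = √(96731.9927 + 225) = √96956.9927 = 311.379178
L = 1.5 × 311.379178 = 467.068768
V = π·0.5² × L = 0.785398 × 467.068768 = 366.834952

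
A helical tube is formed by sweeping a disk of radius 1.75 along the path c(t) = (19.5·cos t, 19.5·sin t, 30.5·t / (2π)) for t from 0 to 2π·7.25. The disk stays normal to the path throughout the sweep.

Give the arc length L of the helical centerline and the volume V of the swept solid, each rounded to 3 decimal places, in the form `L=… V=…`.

L=915.394 V=8807.127

2πR = 2π·19.5 = 122.522113
per-turn = √(122.522113² + 30.5²) = √(15011.6683 + 930.25) = √15941.9183 = 126.261310
L = 7.25 × 126.261310 = 915.394494
V = π·1.75² × L = 9.621128 × 915.394494 = 8807.127145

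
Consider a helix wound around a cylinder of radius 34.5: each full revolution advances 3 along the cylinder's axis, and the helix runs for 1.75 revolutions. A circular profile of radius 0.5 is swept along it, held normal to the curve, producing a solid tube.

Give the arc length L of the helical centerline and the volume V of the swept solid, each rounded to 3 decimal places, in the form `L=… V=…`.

L=379.384 V=297.967

2πR = 2π·34.5 = 216.769893
per-turn = √(216.769893² + 3²) = √(46989.1866 + 9) = √46998.1866 = 216.790651
L = 1.75 × 216.790651 = 379.383640
V = π·0.5² × L = 0.785398 × 379.383640 = 297.967214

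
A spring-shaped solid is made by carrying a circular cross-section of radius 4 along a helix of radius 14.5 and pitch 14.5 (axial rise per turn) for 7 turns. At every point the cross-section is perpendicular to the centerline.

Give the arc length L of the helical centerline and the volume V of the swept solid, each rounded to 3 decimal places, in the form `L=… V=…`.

L=645.770 V=32459.936

2πR = 2π·14.5 = 91.106187
per-turn = √(91.106187² + 14.5²) = √(8300.3373 + 210.25) = √8510.5873 = 92.252844
L = 7 × 92.252844 = 645.769911
V = π·4² × L = 50.265482 × 645.769911 = 32459.936126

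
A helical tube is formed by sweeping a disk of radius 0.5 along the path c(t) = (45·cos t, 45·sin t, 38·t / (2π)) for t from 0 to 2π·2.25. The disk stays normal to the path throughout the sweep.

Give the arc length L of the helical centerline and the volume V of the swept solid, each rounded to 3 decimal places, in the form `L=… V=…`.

L=641.892 V=504.141

2πR = 2π·45 = 282.743339
per-turn = √(282.743339² + 38²) = √(79943.7956 + 1444) = √81387.7956 = 285.285463
L = 2.25 × 285.285463 = 641.892293
V = π·0.5² × L = 0.785398 × 641.892293 = 504.141028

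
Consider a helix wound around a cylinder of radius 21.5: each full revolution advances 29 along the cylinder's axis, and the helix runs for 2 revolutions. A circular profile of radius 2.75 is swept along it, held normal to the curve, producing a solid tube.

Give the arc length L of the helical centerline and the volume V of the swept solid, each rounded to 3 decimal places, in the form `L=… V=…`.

L=276.332 V=6565.186

2πR = 2π·21.5 = 135.088484
per-turn = √(135.088484² + 29²) = √(18248.8985 + 841) = √19089.8985 = 138.166199
L = 2 × 138.166199 = 276.332398
V = π·2.75² × L = 23.758294 × 276.332398 = 6565.186474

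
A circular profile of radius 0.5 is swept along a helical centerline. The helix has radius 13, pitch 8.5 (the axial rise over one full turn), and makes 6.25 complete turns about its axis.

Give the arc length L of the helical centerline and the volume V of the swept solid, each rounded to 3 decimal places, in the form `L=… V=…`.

2πR = 2π·13 = 81.681409
per-turn = √(81.681409² + 8.5²) = √(6671.8526 + 72.25) = √6744.1026 = 82.122485
L = 6.25 × 82.122485 = 513.265532
V = π·0.5² × L = 0.785398 × 513.265532 = 403.117807

L=513.266 V=403.118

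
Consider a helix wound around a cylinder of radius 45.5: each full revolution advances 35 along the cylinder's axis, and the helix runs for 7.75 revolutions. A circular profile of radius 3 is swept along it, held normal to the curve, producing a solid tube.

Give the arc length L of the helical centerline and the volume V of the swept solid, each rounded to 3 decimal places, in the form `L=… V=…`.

2πR = 2π·45.5 = 285.884931
per-turn = √(285.884931² + 35²) = √(81730.1940 + 1225) = √82955.1940 = 288.019433
L = 7.75 × 288.019433 = 2232.150609
V = π·3² × L = 28.274334 × 2232.150609 = 63112.571601

L=2232.151 V=63112.572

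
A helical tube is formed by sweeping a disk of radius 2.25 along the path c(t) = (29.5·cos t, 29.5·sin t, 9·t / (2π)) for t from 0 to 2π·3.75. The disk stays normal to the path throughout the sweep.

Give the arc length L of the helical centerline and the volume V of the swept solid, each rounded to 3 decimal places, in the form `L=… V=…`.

2πR = 2π·29.5 = 185.353967
per-turn = √(185.353967² + 9²) = √(34356.0929 + 81) = √34437.0929 = 185.572339
L = 3.75 × 185.572339 = 695.896270
V = π·2.25² × L = 15.904313 × 695.896270 = 11067.751967

L=695.896 V=11067.752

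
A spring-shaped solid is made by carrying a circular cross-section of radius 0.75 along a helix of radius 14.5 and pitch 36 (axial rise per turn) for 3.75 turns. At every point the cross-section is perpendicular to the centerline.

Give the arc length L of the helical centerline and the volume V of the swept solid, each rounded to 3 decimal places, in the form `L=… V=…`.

L=367.353 V=649.167

2πR = 2π·14.5 = 91.106187
per-turn = √(91.106187² + 36²) = √(8300.3373 + 1296) = √9596.3373 = 97.960897
L = 3.75 × 97.960897 = 367.353363
V = π·0.75² × L = 1.767146 × 367.353363 = 649.166977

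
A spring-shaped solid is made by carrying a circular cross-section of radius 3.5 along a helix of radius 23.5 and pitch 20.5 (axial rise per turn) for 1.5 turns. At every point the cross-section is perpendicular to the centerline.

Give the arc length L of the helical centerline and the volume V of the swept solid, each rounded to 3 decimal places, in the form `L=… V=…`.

2πR = 2π·23.5 = 147.654855
per-turn = √(147.654855² + 20.5²) = √(21801.9561 + 420.25) = √22222.2061 = 149.071144
L = 1.5 × 149.071144 = 223.606717
V = π·3.5² × L = 38.484510 × 223.606717 = 8605.394928

L=223.607 V=8605.395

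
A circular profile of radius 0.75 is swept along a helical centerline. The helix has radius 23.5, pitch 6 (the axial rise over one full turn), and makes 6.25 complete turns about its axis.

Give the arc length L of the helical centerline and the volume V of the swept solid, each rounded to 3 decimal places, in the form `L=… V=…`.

L=923.604 V=1632.144

2πR = 2π·23.5 = 147.654855
per-turn = √(147.654855² + 6²) = √(21801.9561 + 36) = √21837.9561 = 147.776710
L = 6.25 × 147.776710 = 923.604440
V = π·0.75² × L = 1.767146 × 923.604440 = 1632.143769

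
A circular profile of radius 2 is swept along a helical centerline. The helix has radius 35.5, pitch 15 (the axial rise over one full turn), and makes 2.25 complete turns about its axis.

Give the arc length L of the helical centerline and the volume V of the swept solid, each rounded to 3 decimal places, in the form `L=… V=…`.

2πR = 2π·35.5 = 223.053078
per-turn = √(223.053078² + 15²) = √(49752.6758 + 225) = √49977.6758 = 223.556874
L = 2.25 × 223.556874 = 503.002966
V = π·2² × L = 12.566371 × 503.002966 = 6320.921689

L=503.003 V=6320.922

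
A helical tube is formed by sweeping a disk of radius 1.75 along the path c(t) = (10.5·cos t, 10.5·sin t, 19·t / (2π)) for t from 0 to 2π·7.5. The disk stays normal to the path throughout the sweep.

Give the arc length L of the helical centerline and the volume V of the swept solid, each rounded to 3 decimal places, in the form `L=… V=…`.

L=514.912 V=4954.032

2πR = 2π·10.5 = 65.973446
per-turn = √(65.973446² + 19²) = √(4352.4955 + 361) = √4713.4955 = 68.654902
L = 7.5 × 68.654902 = 514.911763
V = π·1.75² × L = 9.621128 × 514.911763 = 4954.031729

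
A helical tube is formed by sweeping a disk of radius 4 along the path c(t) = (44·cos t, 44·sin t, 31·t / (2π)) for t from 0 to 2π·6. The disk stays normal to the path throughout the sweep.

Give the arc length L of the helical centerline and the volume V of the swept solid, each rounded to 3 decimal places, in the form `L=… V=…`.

2πR = 2π·44 = 276.460154
per-turn = √(276.460154² + 31²) = √(76430.2165 + 961) = √77391.2165 = 278.192769
L = 6 × 278.192769 = 1669.156611
V = π·4² × L = 50.265482 × 1669.156611 = 83900.962369

L=1669.157 V=83900.962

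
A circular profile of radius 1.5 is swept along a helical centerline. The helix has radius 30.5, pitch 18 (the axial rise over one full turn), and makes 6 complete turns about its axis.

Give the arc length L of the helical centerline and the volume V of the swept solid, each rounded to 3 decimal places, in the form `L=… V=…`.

L=1154.884 V=8163.393

2πR = 2π·30.5 = 191.637152
per-turn = √(191.637152² + 18²) = √(36724.7980 + 324) = √37048.7980 = 192.480643
L = 6 × 192.480643 = 1154.883859
V = π·1.5² × L = 7.068583 × 1154.883859 = 8163.392954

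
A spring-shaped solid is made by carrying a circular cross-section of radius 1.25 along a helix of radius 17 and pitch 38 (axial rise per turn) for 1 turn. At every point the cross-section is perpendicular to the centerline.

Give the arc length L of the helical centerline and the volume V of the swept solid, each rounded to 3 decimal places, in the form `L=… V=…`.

2πR = 2π·17 = 106.814150
per-turn = √(106.814150² + 38²) = √(11409.2627 + 1444) = √12853.2627 = 113.372231
L = 1 × 113.372231 = 113.372231
V = π·1.25² × L = 4.908739 × 113.372231 = 556.514636

L=113.372 V=556.515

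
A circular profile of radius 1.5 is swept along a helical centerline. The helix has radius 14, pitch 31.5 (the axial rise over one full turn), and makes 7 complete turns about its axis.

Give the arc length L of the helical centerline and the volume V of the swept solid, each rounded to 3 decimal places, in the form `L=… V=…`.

2πR = 2π·14 = 87.964594
per-turn = √(87.964594² + 31.5²) = √(7737.7699 + 992.25) = √8730.0199 = 93.434575
L = 7 × 93.434575 = 654.042027
V = π·1.5² × L = 7.068583 × 654.042027 = 4623.150659

L=654.042 V=4623.151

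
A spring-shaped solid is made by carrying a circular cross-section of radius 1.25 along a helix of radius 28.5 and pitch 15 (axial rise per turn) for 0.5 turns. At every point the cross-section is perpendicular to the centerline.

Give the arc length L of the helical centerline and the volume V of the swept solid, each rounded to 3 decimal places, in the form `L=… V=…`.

2πR = 2π·28.5 = 179.070781
per-turn = √(179.070781² + 15²) = √(32066.3447 + 225) = √32291.3447 = 179.697926
L = 0.5 × 179.697926 = 89.848963
V = π·1.25² × L = 4.908739 × 89.848963 = 441.045066

L=89.849 V=441.045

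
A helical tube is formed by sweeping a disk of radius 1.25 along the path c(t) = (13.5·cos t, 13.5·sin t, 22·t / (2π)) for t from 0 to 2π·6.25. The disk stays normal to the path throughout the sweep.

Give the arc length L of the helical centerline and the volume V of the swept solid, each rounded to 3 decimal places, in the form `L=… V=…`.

2πR = 2π·13.5 = 84.823002
per-turn = √(84.823002² + 22²) = √(7194.9416 + 484) = √7678.9416 = 87.629570
L = 6.25 × 87.629570 = 547.684815
V = π·1.25² × L = 4.908739 × 547.684815 = 2688.441549

L=547.685 V=2688.442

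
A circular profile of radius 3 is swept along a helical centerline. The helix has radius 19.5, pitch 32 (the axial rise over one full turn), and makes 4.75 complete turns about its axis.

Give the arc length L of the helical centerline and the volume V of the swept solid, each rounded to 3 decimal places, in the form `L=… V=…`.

2πR = 2π·19.5 = 122.522113
per-turn = √(122.522113² + 32²) = √(15011.6683 + 1024) = √16035.6683 = 126.632019
L = 4.75 × 126.632019 = 601.502091
V = π·3² × L = 28.274334 × 601.502091 = 17007.070961

L=601.502 V=17007.071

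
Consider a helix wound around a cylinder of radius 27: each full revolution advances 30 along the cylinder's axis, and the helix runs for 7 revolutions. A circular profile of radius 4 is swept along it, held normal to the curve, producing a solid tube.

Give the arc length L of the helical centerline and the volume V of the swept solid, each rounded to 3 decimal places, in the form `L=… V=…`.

L=1205.947 V=60617.516

2πR = 2π·27 = 169.646003
per-turn = √(169.646003² + 30²) = √(28779.7664 + 900) = √29679.7664 = 172.278166
L = 7 × 172.278166 = 1205.947161
V = π·4² × L = 50.265482 × 1205.947161 = 60617.515868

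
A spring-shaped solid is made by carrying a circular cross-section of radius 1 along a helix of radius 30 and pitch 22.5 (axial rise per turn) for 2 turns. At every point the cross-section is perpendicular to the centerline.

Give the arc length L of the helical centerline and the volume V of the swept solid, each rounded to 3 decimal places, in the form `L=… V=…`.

L=379.667 V=1192.760

2πR = 2π·30 = 188.495559
per-turn = √(188.495559² + 22.5²) = √(35530.5758 + 506.25) = √36036.8258 = 189.833679
L = 2 × 189.833679 = 379.667359
V = π·1² × L = 3.141593 × 379.667359 = 1192.760185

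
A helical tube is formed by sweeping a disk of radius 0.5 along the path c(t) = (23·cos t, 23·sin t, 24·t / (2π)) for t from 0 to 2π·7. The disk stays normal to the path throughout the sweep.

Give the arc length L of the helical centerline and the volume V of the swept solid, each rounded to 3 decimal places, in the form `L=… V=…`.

2πR = 2π·23 = 144.513262
per-turn = √(144.513262² + 24²) = √(20884.0829 + 576) = √21460.0829 = 146.492604
L = 7 × 146.492604 = 1025.448225
V = π·0.5² × L = 0.785398 × 1025.448225 = 805.385153

L=1025.448 V=805.385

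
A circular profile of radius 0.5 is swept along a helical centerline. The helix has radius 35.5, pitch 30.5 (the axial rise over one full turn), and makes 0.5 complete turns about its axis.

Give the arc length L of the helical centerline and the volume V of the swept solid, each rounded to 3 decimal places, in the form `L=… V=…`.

2πR = 2π·35.5 = 223.053078
per-turn = √(223.053078² + 30.5²) = √(49752.6758 + 930.25) = √50682.9258 = 225.128687
L = 0.5 × 225.128687 = 112.564344
V = π·0.5² × L = 0.785398 × 112.564344 = 88.407829

L=112.564 V=88.408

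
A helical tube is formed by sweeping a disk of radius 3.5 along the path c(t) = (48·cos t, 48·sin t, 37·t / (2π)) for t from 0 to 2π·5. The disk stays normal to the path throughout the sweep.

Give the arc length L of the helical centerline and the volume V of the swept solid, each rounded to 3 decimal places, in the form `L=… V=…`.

2πR = 2π·48 = 301.592895
per-turn = √(301.592895² + 37²) = √(90958.2742 + 1369) = √92327.2742 = 303.854034
L = 5 × 303.854034 = 1519.270172
V = π·3.5² × L = 38.484510 × 1519.270172 = 58468.368118

L=1519.270 V=58468.368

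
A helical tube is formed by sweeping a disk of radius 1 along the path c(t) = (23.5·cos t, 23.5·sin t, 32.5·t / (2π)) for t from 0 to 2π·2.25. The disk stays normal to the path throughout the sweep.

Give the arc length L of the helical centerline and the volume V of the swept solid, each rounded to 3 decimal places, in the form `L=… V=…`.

2πR = 2π·23.5 = 147.654855
per-turn = √(147.654855² + 32.5²) = √(21801.9561 + 1056.25) = √22858.2061 = 151.189306
L = 2.25 × 151.189306 = 340.175938
V = π·1² × L = 3.141593 × 340.175938 = 1068.694226

L=340.176 V=1068.694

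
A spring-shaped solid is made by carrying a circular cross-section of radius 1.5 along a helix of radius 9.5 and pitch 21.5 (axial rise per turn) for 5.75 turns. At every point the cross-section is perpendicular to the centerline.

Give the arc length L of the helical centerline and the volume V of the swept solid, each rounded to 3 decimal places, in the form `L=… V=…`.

2πR = 2π·9.5 = 59.690260
per-turn = √(59.690260² + 21.5²) = √(3562.9272 + 462.25) = √4025.1772 = 63.444284
L = 5.75 × 63.444284 = 364.804634
V = π·1.5² × L = 7.068583 × 364.804634 = 2578.652004

L=364.805 V=2578.652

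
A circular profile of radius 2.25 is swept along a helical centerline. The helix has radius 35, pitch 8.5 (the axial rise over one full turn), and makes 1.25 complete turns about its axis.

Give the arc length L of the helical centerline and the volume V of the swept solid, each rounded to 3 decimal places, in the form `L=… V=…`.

2πR = 2π·35 = 219.911486
per-turn = √(219.911486² + 8.5²) = √(48361.0616 + 72.25) = √48433.3116 = 220.075695
L = 1.25 × 220.075695 = 275.094619
V = π·2.25² × L = 15.904313 × 275.094619 = 4375.190870

L=275.095 V=4375.191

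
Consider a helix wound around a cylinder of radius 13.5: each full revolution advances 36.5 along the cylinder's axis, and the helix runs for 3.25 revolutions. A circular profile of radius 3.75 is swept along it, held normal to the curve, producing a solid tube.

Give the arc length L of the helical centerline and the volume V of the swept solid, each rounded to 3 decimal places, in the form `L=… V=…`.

L=300.114 V=13258.634

2πR = 2π·13.5 = 84.823002
per-turn = √(84.823002² + 36.5²) = √(7194.9416 + 1332.25) = √8527.1916 = 92.342794
L = 3.25 × 92.342794 = 300.114081
V = π·3.75² × L = 44.178647 × 300.114081 = 13258.633933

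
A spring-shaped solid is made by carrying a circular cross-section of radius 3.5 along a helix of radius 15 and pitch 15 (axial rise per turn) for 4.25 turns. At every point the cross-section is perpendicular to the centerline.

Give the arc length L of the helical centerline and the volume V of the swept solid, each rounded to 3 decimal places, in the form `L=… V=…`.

2πR = 2π·15 = 94.247780
per-turn = √(94.247780² + 15²) = √(8882.6440 + 225) = √9107.6440 = 95.433977
L = 4.25 × 95.433977 = 405.594402
V = π·3.5² × L = 38.484510 × 405.594402 = 15609.101828

L=405.594 V=15609.102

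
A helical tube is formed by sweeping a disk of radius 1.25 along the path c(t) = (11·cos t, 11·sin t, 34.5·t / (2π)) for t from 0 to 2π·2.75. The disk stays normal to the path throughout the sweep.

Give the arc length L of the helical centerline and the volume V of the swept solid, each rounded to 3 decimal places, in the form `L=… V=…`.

L=212.430 V=1042.763

2πR = 2π·11 = 69.115038
per-turn = √(69.115038² + 34.5²) = √(4776.8885 + 1190.25) = √5967.1385 = 77.247256
L = 2.75 × 77.247256 = 212.429953
V = π·1.25² × L = 4.908739 × 212.429953 = 1042.763096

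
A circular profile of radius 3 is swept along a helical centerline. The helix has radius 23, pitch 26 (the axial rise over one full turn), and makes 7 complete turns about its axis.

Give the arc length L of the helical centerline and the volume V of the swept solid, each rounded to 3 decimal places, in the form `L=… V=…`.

2πR = 2π·23 = 144.513262
per-turn = √(144.513262² + 26²) = √(20884.0829 + 676) = √21560.0829 = 146.833521
L = 7 × 146.833521 = 1027.834648
V = π·3² × L = 28.274334 × 1027.834648 = 29061.340001

L=1027.835 V=29061.340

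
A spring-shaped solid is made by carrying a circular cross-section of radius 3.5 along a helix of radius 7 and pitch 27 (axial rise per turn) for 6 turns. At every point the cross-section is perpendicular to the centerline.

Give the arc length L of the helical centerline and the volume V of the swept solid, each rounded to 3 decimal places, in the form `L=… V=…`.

L=309.651 V=11916.779

2πR = 2π·7 = 43.982297
per-turn = √(43.982297² + 27²) = √(1934.4425 + 729) = √2663.4425 = 51.608550
L = 6 × 51.608550 = 309.651302
V = π·3.5² × L = 38.484510 × 309.651302 = 11916.778619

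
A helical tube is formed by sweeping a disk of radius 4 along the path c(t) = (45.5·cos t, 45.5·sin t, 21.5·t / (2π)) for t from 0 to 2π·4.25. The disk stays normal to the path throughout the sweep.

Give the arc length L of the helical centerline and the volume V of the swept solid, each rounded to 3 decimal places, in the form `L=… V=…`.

2πR = 2π·45.5 = 285.884931
per-turn = √(285.884931² + 21.5²) = √(81730.1940 + 462.25) = √82192.4440 = 286.692246
L = 4.25 × 286.692246 = 1218.442046
V = π·4² × L = 50.265482 × 1218.442046 = 61245.577312

L=1218.442 V=61245.577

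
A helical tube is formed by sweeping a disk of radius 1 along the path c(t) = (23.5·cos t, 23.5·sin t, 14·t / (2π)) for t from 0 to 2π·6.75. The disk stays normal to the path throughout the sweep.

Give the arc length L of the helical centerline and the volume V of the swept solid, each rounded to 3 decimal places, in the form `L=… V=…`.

2πR = 2π·23.5 = 147.654855
per-turn = √(147.654855² + 14²) = √(21801.9561 + 196) = √21997.9561 = 148.317080
L = 6.75 × 148.317080 = 1001.140288
V = π·1² × L = 3.141593 × 1001.140288 = 3145.174973

L=1001.140 V=3145.175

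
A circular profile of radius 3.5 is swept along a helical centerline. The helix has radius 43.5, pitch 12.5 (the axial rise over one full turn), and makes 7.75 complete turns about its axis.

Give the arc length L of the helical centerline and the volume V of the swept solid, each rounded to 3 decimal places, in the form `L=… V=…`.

2πR = 2π·43.5 = 273.318561
per-turn = √(273.318561² + 12.5²) = √(74703.0357 + 156.25) = √74859.2857 = 273.604250
L = 7.75 × 273.604250 = 2120.432939
V = π·3.5² × L = 38.484510 × 2120.432939 = 81603.822652

L=2120.433 V=81603.823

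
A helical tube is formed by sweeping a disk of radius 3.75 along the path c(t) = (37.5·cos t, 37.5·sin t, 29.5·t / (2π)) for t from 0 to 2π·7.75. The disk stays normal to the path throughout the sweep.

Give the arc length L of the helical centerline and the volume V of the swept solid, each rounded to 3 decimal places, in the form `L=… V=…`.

L=1840.307 V=81302.282

2πR = 2π·37.5 = 235.619449
per-turn = √(235.619449² + 29.5²) = √(55516.5248 + 870.25) = √56386.7748 = 237.458996
L = 7.75 × 237.458996 = 1840.307219
V = π·3.75² × L = 44.178647 × 1840.307219 = 81302.282413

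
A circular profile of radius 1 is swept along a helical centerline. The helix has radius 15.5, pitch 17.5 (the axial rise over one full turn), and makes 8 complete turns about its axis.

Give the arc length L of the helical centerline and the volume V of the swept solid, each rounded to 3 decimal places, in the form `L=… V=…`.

L=791.593 V=2486.864

2πR = 2π·15.5 = 97.389372
per-turn = √(97.389372² + 17.5²) = √(9484.6898 + 306.25) = √9790.9398 = 98.949178
L = 8 × 98.949178 = 791.593424
V = π·1² × L = 3.141593 × 791.593424 = 2486.864086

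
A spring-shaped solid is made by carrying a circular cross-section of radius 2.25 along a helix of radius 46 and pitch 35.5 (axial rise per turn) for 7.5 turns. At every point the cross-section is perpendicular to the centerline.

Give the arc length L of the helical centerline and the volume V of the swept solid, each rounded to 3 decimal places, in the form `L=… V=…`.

L=2183.989 V=34734.843

2πR = 2π·46 = 289.026524
per-turn = √(289.026524² + 35.5²) = √(83536.3317 + 1260.25) = √84796.5817 = 291.198526
L = 7.5 × 291.198526 = 2183.988946
V = π·2.25² × L = 15.904313 × 2183.988946 = 34734.843374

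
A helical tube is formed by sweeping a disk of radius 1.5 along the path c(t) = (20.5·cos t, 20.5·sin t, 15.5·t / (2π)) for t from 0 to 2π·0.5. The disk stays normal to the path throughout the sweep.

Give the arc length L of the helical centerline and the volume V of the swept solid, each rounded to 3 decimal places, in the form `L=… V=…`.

L=64.867 V=458.520

2πR = 2π·20.5 = 128.805299
per-turn = √(128.805299² + 15.5²) = √(16590.8050 + 240.25) = √16831.0550 = 129.734556
L = 0.5 × 129.734556 = 64.867278
V = π·1.5² × L = 7.068583 × 64.867278 = 458.519769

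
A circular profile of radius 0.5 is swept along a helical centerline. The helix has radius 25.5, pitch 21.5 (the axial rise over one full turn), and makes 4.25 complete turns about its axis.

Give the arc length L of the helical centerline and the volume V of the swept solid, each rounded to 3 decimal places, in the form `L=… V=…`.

2πR = 2π·25.5 = 160.221225
per-turn = √(160.221225² + 21.5²) = √(25670.8410 + 462.25) = √26133.0910 = 161.657326
L = 4.25 × 161.657326 = 687.043635
V = π·0.5² × L = 0.785398 × 687.043635 = 539.602809

L=687.044 V=539.603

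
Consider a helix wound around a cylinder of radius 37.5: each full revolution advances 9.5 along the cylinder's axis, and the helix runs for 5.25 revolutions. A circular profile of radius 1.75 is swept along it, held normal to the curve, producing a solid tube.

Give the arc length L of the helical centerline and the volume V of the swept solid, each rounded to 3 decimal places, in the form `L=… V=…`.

2πR = 2π·37.5 = 235.619449
per-turn = √(235.619449² + 9.5²) = √(55516.5248 + 90.25) = √55606.7748 = 235.810888
L = 5.25 × 235.810888 = 1238.007160
V = π·1.75² × L = 9.621128 × 1238.007160 = 11911.024738

L=1238.007 V=11911.025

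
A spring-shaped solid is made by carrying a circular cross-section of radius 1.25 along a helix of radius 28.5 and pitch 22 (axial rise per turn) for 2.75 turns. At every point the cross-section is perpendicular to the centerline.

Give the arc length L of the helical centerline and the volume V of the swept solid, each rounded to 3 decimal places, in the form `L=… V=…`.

L=496.147 V=2435.457

2πR = 2π·28.5 = 179.070781
per-turn = √(179.070781² + 22²) = √(32066.3447 + 484) = √32550.3447 = 180.417141
L = 2.75 × 180.417141 = 496.147137
V = π·1.25² × L = 4.908739 × 496.147137 = 2435.456565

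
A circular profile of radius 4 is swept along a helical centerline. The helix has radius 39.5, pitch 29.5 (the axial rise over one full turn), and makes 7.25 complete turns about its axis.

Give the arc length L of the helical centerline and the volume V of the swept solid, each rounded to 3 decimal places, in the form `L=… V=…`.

2πR = 2π·39.5 = 248.185820
per-turn = √(248.185820² + 29.5²) = √(61596.2011 + 870.25) = √62466.4511 = 249.932893
L = 7.25 × 249.932893 = 1812.013475
V = π·4² × L = 50.265482 × 1812.013475 = 91081.731549

L=1812.013 V=91081.732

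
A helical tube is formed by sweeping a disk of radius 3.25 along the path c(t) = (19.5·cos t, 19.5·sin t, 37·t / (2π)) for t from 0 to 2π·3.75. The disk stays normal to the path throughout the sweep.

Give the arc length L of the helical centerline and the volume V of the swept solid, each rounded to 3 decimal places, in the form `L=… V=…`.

L=479.951 V=15926.255

2πR = 2π·19.5 = 122.522113
per-turn = √(122.522113² + 37²) = √(15011.6683 + 1369) = √16380.6683 = 127.986985
L = 3.75 × 127.986985 = 479.951193
V = π·3.25² × L = 33.183072 × 479.951193 = 15926.255195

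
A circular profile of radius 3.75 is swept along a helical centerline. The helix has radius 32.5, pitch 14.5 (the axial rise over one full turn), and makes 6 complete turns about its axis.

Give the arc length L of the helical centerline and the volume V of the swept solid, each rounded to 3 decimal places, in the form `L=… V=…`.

2πR = 2π·32.5 = 204.203522
per-turn = √(204.203522² + 14.5²) = √(41699.0786 + 210.25) = √41909.3286 = 204.717680
L = 6 × 204.717680 = 1228.306081
V = π·3.75² × L = 44.178647 × 1228.306081 = 54264.900395

L=1228.306 V=54264.900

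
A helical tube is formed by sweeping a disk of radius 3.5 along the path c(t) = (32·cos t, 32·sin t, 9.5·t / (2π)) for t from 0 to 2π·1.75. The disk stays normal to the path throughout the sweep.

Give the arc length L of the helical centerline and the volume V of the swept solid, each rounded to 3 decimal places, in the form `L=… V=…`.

2πR = 2π·32 = 201.061930
per-turn = √(201.061930² + 9.5²) = √(40425.8996 + 90.25) = √40516.1496 = 201.286238
L = 1.75 × 201.286238 = 352.250917
V = π·3.5² × L = 38.484510 × 352.250917 = 13556.203924

L=352.251 V=13556.204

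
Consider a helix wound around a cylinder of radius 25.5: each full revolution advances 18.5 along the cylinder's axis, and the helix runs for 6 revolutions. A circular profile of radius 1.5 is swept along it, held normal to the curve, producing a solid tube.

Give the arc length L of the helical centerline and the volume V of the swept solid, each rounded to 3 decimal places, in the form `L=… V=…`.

L=967.714 V=6840.370

2πR = 2π·25.5 = 160.221225
per-turn = √(160.221225² + 18.5²) = √(25670.8410 + 342.25) = √26013.0910 = 161.285743
L = 6 × 161.285743 = 967.714461
V = π·1.5² × L = 7.068583 × 967.714461 = 6840.370442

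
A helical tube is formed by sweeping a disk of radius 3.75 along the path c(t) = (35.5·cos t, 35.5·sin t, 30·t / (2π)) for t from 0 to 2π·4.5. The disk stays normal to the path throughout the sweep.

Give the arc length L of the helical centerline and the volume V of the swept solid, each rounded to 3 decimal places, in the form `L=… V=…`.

2πR = 2π·35.5 = 223.053078
per-turn = √(223.053078² + 30²) = √(49752.6758 + 900) = √50652.6758 = 225.061493
L = 4.5 × 225.061493 = 1012.776720
V = π·3.75² × L = 44.178647 × 1012.776720 = 44743.104892

L=1012.777 V=44743.105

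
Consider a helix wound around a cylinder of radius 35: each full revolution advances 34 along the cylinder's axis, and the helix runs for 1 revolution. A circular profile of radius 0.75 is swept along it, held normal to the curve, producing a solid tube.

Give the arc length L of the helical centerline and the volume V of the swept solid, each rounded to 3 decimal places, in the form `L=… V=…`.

2πR = 2π·35 = 219.911486
per-turn = √(219.911486² + 34²) = √(48361.0616 + 1156) = √49517.0616 = 222.524294
L = 1 × 222.524294 = 222.524294
V = π·0.75² × L = 1.767146 × 222.524294 = 393.232887

L=222.524 V=393.233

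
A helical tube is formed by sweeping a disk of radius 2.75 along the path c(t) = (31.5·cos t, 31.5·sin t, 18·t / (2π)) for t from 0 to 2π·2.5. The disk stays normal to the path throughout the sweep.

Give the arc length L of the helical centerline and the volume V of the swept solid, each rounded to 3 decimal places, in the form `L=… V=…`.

L=496.843 V=11804.140

2πR = 2π·31.5 = 197.920337
per-turn = √(197.920337² + 18²) = √(39172.4599 + 324) = √39496.4599 = 198.737163
L = 2.5 × 198.737163 = 496.842907
V = π·2.75² × L = 23.758294 × 496.842907 = 11804.140075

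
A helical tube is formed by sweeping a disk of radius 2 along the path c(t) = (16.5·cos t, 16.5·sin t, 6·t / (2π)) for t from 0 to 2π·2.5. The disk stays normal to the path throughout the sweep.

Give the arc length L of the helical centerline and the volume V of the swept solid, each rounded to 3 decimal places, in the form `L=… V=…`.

2πR = 2π·16.5 = 103.672558
per-turn = √(103.672558² + 6²) = √(10747.9992 + 36) = √10783.9992 = 103.846036
L = 2.5 × 103.846036 = 259.615090
V = π·2² × L = 12.566371 × 259.615090 = 3262.419438

L=259.615 V=3262.419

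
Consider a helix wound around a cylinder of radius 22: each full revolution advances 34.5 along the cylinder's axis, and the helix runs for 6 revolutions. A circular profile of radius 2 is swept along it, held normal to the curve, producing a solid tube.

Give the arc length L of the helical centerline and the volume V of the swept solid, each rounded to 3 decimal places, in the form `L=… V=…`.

2πR = 2π·22 = 138.230077
per-turn = √(138.230077² + 34.5²) = √(19107.5541 + 1190.25) = √20297.8041 = 142.470362
L = 6 × 142.470362 = 854.822174
V = π·2² × L = 12.566371 × 854.822174 = 10742.012242

L=854.822 V=10742.012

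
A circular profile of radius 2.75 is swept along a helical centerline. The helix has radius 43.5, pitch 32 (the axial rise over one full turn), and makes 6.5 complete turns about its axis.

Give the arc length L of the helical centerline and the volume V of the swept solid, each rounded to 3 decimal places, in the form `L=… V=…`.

2πR = 2π·43.5 = 273.318561
per-turn = √(273.318561² + 32²) = √(74703.0357 + 1024) = √75727.0357 = 275.185457
L = 6.5 × 275.185457 = 1788.705470
V = π·2.75² × L = 23.758294 × 1788.705470 = 42496.591230

L=1788.705 V=42496.591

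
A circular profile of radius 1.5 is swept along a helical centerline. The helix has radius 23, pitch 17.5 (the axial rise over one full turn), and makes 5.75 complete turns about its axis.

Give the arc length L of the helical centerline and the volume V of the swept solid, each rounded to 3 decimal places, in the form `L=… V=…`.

L=837.022 V=5916.558

2πR = 2π·23 = 144.513262
per-turn = √(144.513262² + 17.5²) = √(20884.0829 + 306.25) = √21190.3329 = 145.568997
L = 5.75 × 145.568997 = 837.021733
V = π·1.5² × L = 7.068583 × 837.021733 = 5916.557988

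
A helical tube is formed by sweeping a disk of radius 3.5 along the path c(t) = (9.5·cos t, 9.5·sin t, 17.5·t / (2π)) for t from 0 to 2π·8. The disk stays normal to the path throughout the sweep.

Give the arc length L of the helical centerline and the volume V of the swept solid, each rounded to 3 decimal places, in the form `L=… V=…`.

L=497.622 V=19150.727

2πR = 2π·9.5 = 59.690260
per-turn = √(59.690260² + 17.5²) = √(3562.9272 + 306.25) = √3869.1772 = 62.202710
L = 8 × 62.202710 = 497.621684
V = π·3.5² × L = 38.484510 × 497.621684 = 19150.726666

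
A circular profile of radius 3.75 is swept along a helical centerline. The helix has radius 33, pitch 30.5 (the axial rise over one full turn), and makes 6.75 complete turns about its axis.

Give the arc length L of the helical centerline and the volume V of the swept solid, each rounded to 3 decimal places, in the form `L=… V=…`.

2πR = 2π·33 = 207.345115
per-turn = √(207.345115² + 30.5²) = √(42991.9968 + 930.25) = √43922.2468 = 209.576351
L = 6.75 × 209.576351 = 1414.640367
V = π·3.75² × L = 44.178647 × 1414.640367 = 62496.896977

L=1414.640 V=62496.897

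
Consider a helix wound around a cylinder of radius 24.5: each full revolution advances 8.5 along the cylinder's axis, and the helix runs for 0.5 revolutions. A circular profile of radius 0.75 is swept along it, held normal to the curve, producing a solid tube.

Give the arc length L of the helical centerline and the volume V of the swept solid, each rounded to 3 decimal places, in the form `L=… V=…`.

L=77.086 V=136.223

2πR = 2π·24.5 = 153.938040
per-turn = √(153.938040² + 8.5²) = √(23696.9202 + 72.25) = √23769.1702 = 154.172534
L = 0.5 × 154.172534 = 77.086267
V = π·0.75² × L = 1.767146 × 77.086267 = 136.222678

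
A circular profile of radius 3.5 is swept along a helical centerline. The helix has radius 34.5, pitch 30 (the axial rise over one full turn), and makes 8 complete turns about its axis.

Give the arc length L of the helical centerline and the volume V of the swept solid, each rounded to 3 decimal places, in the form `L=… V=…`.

L=1750.688 V=67374.364

2πR = 2π·34.5 = 216.769893
per-turn = √(216.769893² + 30²) = √(46989.1866 + 900) = √47889.1866 = 218.835981
L = 8 × 218.835981 = 1750.687848
V = π·3.5² × L = 38.484510 × 1750.687848 = 67374.363986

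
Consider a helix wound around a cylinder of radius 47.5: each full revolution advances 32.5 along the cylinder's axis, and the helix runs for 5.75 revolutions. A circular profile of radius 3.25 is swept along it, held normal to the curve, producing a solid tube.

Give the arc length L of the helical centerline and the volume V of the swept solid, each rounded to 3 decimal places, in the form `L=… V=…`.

L=1726.240 V=57281.944

2πR = 2π·47.5 = 298.451302
per-turn = √(298.451302² + 32.5²) = √(89073.1797 + 1056.25) = √90129.4297 = 300.215639
L = 5.75 × 300.215639 = 1726.239923
V = π·3.25² × L = 33.183072 × 1726.239923 = 57281.944335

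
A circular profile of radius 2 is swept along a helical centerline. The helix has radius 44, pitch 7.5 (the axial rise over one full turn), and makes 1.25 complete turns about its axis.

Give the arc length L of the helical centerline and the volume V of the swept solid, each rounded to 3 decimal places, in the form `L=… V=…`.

L=345.702 V=4344.224

2πR = 2π·44 = 276.460154
per-turn = √(276.460154² + 7.5²) = √(76430.2165 + 56.25) = √76486.4665 = 276.561867
L = 1.25 × 276.561867 = 345.702334
V = π·2² × L = 12.566371 × 345.702334 = 4344.223654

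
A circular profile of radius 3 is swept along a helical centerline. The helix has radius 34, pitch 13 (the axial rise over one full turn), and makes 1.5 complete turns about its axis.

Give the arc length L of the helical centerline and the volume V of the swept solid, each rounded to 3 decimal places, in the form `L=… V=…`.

L=321.035 V=9077.057

2πR = 2π·34 = 213.628300
per-turn = √(213.628300² + 13²) = √(45637.0508 + 169) = √45806.0508 = 214.023482
L = 1.5 × 214.023482 = 321.035223
V = π·3² × L = 28.274334 × 321.035223 = 9077.057073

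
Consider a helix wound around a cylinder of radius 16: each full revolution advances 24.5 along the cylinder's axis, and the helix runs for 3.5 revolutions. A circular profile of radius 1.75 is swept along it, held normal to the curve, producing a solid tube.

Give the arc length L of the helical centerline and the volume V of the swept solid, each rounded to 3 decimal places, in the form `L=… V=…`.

L=362.157 V=3484.355

2πR = 2π·16 = 100.530965
per-turn = √(100.530965² + 24.5²) = √(10106.4749 + 600.25) = √10706.7249 = 103.473305
L = 3.5 × 103.473305 = 362.156568
V = π·1.75² × L = 9.621128 × 362.156568 = 3484.354521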